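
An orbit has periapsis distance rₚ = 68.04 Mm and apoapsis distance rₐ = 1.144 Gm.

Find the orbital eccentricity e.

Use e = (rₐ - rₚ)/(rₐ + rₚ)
rₚ = 68.04 Mm = 6.804 × 10^7 m
rₐ = 1.144 Gm = 1.144 × 10^9 m
rₐ − rₚ = 1.07596 × 10^9 m
rₐ + rₚ = 1.21204 × 10^9 m
e = (rₐ − rₚ)/(rₐ + rₚ) = 0.887726

Final answer: e = 0.8877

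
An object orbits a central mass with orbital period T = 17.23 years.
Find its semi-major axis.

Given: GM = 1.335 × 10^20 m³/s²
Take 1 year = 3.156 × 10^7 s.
T = 17.23 years = 5.43779 × 10^8 s
GM = 1.335 × 10^20 m³/s²
Kepler's third law: a³ = GM T² / (4π²)
T² = 2.95695 × 10^17 s²
a³ = (1.335 × 10^20) × (2.95695 × 10^17) / (4π²) = 9.99922 × 10^35 m³
a = (a³)^(1/3) = 9.99974 × 10^11 m ≈ 1000 Gm

Final answer: 1000 Gm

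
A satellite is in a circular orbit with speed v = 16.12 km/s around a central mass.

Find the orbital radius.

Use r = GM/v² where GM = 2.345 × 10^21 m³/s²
v = 16.12 km/s = 16120 m/s
GM = 2.345 × 10^21 m³/s²
v² = 2.59854 × 10^8 m²/s²
r = GM/v² = (2.345 × 10^21) / (2.59854 × 10^8) = 9.02428 × 10^12 m ≈ 9.024 × 10^12 m

Final answer: 9.024 × 10^12 m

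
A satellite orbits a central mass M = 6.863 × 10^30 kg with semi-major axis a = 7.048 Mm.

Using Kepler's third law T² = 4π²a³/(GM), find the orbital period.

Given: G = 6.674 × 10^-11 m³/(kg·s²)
M = 6.863 × 10^30 kg
GM = G × M = 6.674 × 10^-11 × 6.863 × 10^30 = 4.58037 × 10^20 m³/s²
a = 7.048 Mm = 7.048 × 10^6 m
a³ = 3.50104 × 10^20 m³
T = 2π √(a³/GM) = 2π √((3.50104 × 10^20) / (4.58037 × 10^20)) = 2π × 0.874276 s
T = 5.49324 s ≈ 5.493 seconds

Final answer: 5.493 seconds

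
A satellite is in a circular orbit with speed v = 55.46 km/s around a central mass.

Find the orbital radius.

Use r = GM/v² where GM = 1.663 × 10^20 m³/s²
v = 55.46 km/s = 55460 m/s
GM = 1.663 × 10^20 m³/s²
v² = 3.07581 × 10^9 m²/s²
r = GM/v² = (1.663 × 10^20) / (3.07581 × 10^9) = 5.4067 × 10^10 m ≈ 5.407 × 10^10 m

Final answer: 5.407 × 10^10 m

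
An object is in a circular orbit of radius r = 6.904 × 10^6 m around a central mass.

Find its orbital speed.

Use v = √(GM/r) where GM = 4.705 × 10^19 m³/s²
r = 6.904 × 10^6 m
GM = 4.705 × 10^19 m³/s²
GM/r = (4.705 × 10^19) / (6.904 × 10^6) = 6.81489 × 10^12 m²/s²
v = √(GM/r) = 2.61053 × 10^6 m/s ≈ 2611 km/s

Final answer: 2611 km/s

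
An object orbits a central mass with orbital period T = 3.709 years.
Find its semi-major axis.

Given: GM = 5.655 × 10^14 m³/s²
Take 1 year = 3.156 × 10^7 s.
T = 3.709 years = 1.17056 × 10^8 s
GM = 5.655 × 10^14 m³/s²
Kepler's third law: a³ = GM T² / (4π²)
T² = 1.37021 × 10^16 s²
a³ = (5.655 × 10^14) × (1.37021 × 10^16) / (4π²) = 1.96273 × 10^29 m³
a = (a³)^(1/3) = 5.81148 × 10^9 m ≈ 5.811 Gm

Final answer: 5.811 Gm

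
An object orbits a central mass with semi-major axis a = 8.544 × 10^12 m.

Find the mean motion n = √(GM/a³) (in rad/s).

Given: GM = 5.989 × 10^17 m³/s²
a = 8.544 × 10^12 m
GM = 5.989 × 10^17 m³/s²
a³ = 6.23711 × 10^38 m³
GM/a³ = (5.989 × 10^17) / (6.23711 × 10^38) = 9.6022 × 10^-22 s⁻²
n = √(GM/a³) = 3.09874 × 10^-11 rad/s ≈ 3.099 × 10^-11 rad/s

Final answer: n = 3.099 × 10^-11 rad/s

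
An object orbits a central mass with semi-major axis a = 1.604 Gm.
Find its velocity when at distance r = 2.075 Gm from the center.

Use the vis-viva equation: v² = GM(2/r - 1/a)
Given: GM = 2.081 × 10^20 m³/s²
a = 1.604 Gm = 1.604 × 10^9 m
r = 2.075 Gm = 2.075 × 10^9 m
GM = 2.081 × 10^20 m³/s²
2/r − 1/a = 9.63855 × 10^-10 − 6.23441 × 10^-10 = 3.40414 × 10^-10 m⁻¹
v² = GM (2/r − 1/a) = 7.08402 × 10^10 m²/s²
v = 266158 m/s ≈ 266.2 km/s

Final answer: 266.2 km/s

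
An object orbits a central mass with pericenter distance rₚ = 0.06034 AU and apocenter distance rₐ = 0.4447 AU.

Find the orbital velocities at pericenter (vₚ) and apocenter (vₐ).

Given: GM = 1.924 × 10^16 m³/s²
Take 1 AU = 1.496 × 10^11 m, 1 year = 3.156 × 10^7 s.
rₚ = 0.06034 AU = 9.02686 × 10^9 m
rₐ = 0.4447 AU = 6.65271 × 10^10 m
GM = 1.924 × 10^16 m³/s²
a = (rₚ + rₐ)/2 = 3.7777 × 10^10 m
Vis-viva: v² = GM (2/r − 1/a)
vₚ² = 1.924 × 10^16 × (2.21561 × 10^-10 − 2.64711 × 10^-11) = 3.75353 × 10^6 m²/s²
vₚ = 1937.4 m/s ≈ 0.4087 AU/year
vₐ² = 1.924 × 10^16 × (3.00629 × 10^-11 − 2.64711 × 10^-11) = 69106 m²/s²
vₐ = 262.88 m/s ≈ 262.9 m/s

Final answer: vₚ = 0.4087 AU/year, vₐ = 262.9 m/s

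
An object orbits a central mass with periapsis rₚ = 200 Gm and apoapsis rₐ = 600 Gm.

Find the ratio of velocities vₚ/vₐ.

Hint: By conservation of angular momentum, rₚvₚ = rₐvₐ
rₚ = 200 Gm = 2 × 10^11 m
rₐ = 600 Gm = 6 × 10^11 m
rₚvₚ = rₐvₐ  ⇒  vₚ/vₐ = rₐ/rₚ
vₚ/vₐ = (6 × 10^11) / (2 × 10^11) = 3

Final answer: vₚ/vₐ = 3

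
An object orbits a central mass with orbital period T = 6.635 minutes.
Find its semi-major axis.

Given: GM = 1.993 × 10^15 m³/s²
T = 6.635 minutes = 398.1 s
GM = 1.993 × 10^15 m³/s²
Kepler's third law: a³ = GM T² / (4π²)
T² = 158484 s²
a³ = (1.993 × 10^15) × 158484 / (4π²) = 8.00077 × 10^18 m³
a = (a³)^(1/3) = 2.00006 × 10^6 m ≈ 2 Mm

Final answer: 2 Mm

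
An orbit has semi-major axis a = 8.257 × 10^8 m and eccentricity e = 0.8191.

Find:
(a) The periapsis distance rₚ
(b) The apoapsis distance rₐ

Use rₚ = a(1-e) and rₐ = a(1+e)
a = 8.257 × 10^8 m
e = 0.8191:  1 − e = 0.1809,  1 + e = 1.8191
(a) rₚ = a(1 − e) = 8.257 × 10^8 m × 0.1809 = 1.49369 × 10^8 m ≈ 1.494 × 10^8 m
(b) rₐ = a(1 + e) = 8.257 × 10^8 m × 1.8191 = 1.50203 × 10^9 m ≈ 1.502 × 10^9 m

Final answer:
(a) rₚ = 1.494 × 10^8 m
(b) rₐ = 1.502 × 10^9 m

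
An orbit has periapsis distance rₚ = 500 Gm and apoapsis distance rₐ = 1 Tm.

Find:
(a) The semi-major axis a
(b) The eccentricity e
rₚ = 500 Gm = 5 × 10^11 m
rₐ = 1 Tm = 1 × 10^12 m
(a) a = (rₚ + rₐ)/2 = 7.5 × 10^11 m ≈ 750 Gm
(b) e = (rₐ − rₚ)/(rₐ + rₚ) = (5 × 10^11) / (1.5 × 10^12) = 0.333333

Final answer:
(a) a = 750 Gm
(b) e = 0.3333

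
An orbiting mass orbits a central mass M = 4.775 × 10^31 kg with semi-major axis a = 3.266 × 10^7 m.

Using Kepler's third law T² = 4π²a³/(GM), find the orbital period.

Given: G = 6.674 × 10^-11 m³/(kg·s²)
M = 4.775 × 10^31 kg
GM = G × M = 6.674 × 10^-11 × 4.775 × 10^31 = 3.18683 × 10^21 m³/s²
a = 3.266 × 10^7 m
a³ = 3.48376 × 10^22 m³
T = 2π √(a³/GM) = 2π √((3.48376 × 10^22) / (3.18683 × 10^21)) = 2π × 3.30632 s
T = 20.7742 s ≈ 20.77 seconds

Final answer: 20.77 seconds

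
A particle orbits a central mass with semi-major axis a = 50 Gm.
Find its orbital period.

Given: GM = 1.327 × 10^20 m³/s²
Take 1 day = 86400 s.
a = 50 Gm = 5 × 10^10 m
GM = 1.327 × 10^20 m³/s²
a³ = 1.25 × 10^32 m³
T = 2π √(a³/GM) = 2π √((1.25 × 10^32) / (1.327 × 10^20)) = 2π × 970554 s
T = 6.09817 × 10^6 s ≈ 70.58 days

Final answer: 70.58 days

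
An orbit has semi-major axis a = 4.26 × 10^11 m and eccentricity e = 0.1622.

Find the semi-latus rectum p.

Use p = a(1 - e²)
a = 4.26 × 10^11 m
e = 0.1622,  e² = 0.0263088,  1 − e² = 0.973691
p = a(1 − e²) = 4.26 × 10^11 m × 0.973691 = 4.14792 × 10^11 m ≈ 4.148 × 10^11 m

Final answer: p = 4.148 × 10^11 m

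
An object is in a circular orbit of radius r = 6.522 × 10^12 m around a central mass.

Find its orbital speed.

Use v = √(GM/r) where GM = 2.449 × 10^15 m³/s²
r = 6.522 × 10^12 m
GM = 2.449 × 10^15 m³/s²
GM/r = (2.449 × 10^15) / (6.522 × 10^12) = 375.498 m²/s²
v = √(GM/r) = 19.3778 m/s ≈ 19.38 m/s

Final answer: 19.38 m/s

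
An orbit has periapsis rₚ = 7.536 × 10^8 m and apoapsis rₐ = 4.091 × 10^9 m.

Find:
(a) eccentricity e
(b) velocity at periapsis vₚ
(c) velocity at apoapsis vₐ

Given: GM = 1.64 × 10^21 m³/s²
rₚ = 7.536 × 10^8 m
rₐ = 4.091 × 10^9 m
GM = 1.64 × 10^21 m³/s²
a = (rₚ + rₐ)/2 = 2.4223 × 10^9 m
e = (rₐ − rₚ)/(rₐ + rₚ) = (3.3374 × 10^9) / (4.8446 × 10^9) = 0.688891
(a) e = 0.688891 ≈ 0.6889
(b) vₚ² = GM (2/rₚ − 1/a) = 1.64 × 10^21 × (2.65393 × 10^-9 − 4.12831 × 10^-10) = 3.6754 × 10^12 m²/s²;  vₚ = 1.91713 × 10^6 m/s ≈ 1917 km/s
(c) vₐ² = GM (2/rₐ − 1/a) = 1.64 × 10^21 × (4.88878 × 10^-10 − 4.12831 × 10^-10) = 1.24717 × 10^11 m²/s²;  vₐ = 353154 m/s ≈ 353.2 km/s

Final answer:
(a) eccentricity e = 0.6889
(b) velocity at periapsis vₚ = 1917 km/s
(c) velocity at apoapsis vₐ = 353.2 km/s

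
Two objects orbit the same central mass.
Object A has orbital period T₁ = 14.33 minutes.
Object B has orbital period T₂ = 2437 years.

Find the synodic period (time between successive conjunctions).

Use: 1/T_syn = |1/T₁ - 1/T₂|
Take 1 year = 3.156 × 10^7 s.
T₁ = 14.33 minutes = 859.8 s
T₂ = 2437 years = 7.69117 × 10^10 s
1/T₁ = 0.00116306 s⁻¹
1/T₂ = 1.30019 × 10^-11 s⁻¹
|1/T₁ − 1/T₂| = 0.00116306 s⁻¹
T_syn = 1 / |1/T₁ − 1/T₂| = 859.8 s ≈ 14.33 minutes

Final answer: T_syn = 14.33 minutes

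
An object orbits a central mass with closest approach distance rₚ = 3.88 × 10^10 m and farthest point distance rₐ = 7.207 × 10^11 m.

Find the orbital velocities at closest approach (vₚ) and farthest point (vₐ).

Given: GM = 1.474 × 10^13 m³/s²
rₚ = 3.88 × 10^10 m
rₐ = 7.207 × 10^11 m
GM = 1.474 × 10^13 m³/s²
a = (rₚ + rₐ)/2 = 3.7975 × 10^11 m
Vis-viva: v² = GM (2/r − 1/a)
vₚ² = 1.474 × 10^13 × (5.15464 × 10^-11 − 2.63331 × 10^-12) = 720.979 m²/s²
vₚ = 26.851 m/s ≈ 26.85 m/s
vₐ² = 1.474 × 10^13 × (2.77508 × 10^-12 − 2.63331 × 10^-12) = 2.08967 m²/s²
vₐ = 1.44557 m/s ≈ 1.446 m/s

Final answer: vₚ = 26.85 m/s, vₐ = 1.446 m/s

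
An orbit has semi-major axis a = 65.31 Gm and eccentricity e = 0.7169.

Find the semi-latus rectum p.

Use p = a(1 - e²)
a = 65.31 Gm = 6.531 × 10^10 m
e = 0.7169,  e² = 0.513946,  1 − e² = 0.486054
p = a(1 − e²) = 6.531 × 10^10 m × 0.486054 = 3.17442 × 10^10 m ≈ 31.74 Gm

Final answer: p = 31.74 Gm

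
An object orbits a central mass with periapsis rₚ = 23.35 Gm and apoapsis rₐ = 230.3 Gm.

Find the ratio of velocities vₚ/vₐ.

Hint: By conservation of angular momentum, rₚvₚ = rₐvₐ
rₚ = 23.35 Gm = 2.335 × 10^10 m
rₐ = 230.3 Gm = 2.303 × 10^11 m
rₚvₚ = rₐvₐ  ⇒  vₚ/vₐ = rₐ/rₚ
vₚ/vₐ = (2.303 × 10^11) / (2.335 × 10^10) = 9.86296

Final answer: vₚ/vₐ = 9.863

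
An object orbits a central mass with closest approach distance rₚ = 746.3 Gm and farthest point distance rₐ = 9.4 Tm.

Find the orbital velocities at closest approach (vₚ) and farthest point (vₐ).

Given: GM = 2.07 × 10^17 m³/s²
rₚ = 746.3 Gm = 7.463 × 10^11 m
rₐ = 9.4 Tm = 9.4 × 10^12 m
GM = 2.07 × 10^17 m³/s²
a = (rₚ + rₐ)/2 = 5.07315 × 10^12 m
Vis-viva: v² = GM (2/r − 1/a)
vₚ² = 2.07 × 10^17 × (2.67989 × 10^-12 − 1.97116 × 10^-13) = 513934 m²/s²
vₚ = 716.892 m/s ≈ 716.9 m/s
vₐ² = 2.07 × 10^17 × (2.12766 × 10^-13 − 1.97116 × 10^-13) = 3239.5 m²/s²
vₐ = 56.9166 m/s ≈ 56.92 m/s

Final answer: vₚ = 716.9 m/s, vₐ = 56.92 m/s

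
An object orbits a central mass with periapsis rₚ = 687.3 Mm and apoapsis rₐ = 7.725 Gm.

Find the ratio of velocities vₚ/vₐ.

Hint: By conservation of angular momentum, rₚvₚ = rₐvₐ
rₚ = 687.3 Mm = 6.873 × 10^8 m
rₐ = 7.725 Gm = 7.725 × 10^9 m
rₚvₚ = rₐvₐ  ⇒  vₚ/vₐ = rₐ/rₚ
vₚ/vₐ = (7.725 × 10^9) / (6.873 × 10^8) = 11.2396

Final answer: vₚ/vₐ = 11.24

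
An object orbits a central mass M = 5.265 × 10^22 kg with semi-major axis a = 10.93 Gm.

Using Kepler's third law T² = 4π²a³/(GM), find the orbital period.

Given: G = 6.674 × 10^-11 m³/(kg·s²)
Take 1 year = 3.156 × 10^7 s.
M = 5.265 × 10^22 kg
GM = G × M = 6.674 × 10^-11 × 5.265 × 10^22 = 3.51386 × 10^12 m³/s²
a = 10.93 Gm = 1.093 × 10^10 m
a³ = 1.30575 × 10^30 m³
T = 2π √(a³/GM) = 2π √((1.30575 × 10^30) / (3.51386 × 10^12)) = 2π × 6.0959 × 10^8 s
T = 3.83017 × 10^9 s ≈ 121.4 years

Final answer: 121.4 years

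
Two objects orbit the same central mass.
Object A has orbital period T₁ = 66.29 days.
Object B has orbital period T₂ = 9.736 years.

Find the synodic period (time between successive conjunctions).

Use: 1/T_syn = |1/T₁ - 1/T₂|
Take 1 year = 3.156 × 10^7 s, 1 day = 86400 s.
T₁ = 66.29 days = 5.72746 × 10^6 s
T₂ = 9.736 years = 3.07268 × 10^8 s
1/T₁ = 1.74598 × 10^-7 s⁻¹
1/T₂ = 3.25449 × 10^-9 s⁻¹
|1/T₁ − 1/T₂| = 1.71343 × 10^-7 s⁻¹
T_syn = 1 / |1/T₁ − 1/T₂| = 5.83624 × 10^6 s ≈ 67.55 days

Final answer: T_syn = 67.55 days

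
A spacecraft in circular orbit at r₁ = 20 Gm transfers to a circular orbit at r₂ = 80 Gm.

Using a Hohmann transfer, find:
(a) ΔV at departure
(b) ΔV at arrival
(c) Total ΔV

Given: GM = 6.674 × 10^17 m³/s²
r₁ = 20 Gm = 2 × 10^10 m
r₂ = 80 Gm = 8 × 10^10 m
GM = 6.674 × 10^17 m³/s²
Transfer ellipse: a_t = (r₁ + r₂)/2 = 5 × 10^10 m
Circular speed at r₁: v₁ = √(GM/r₁) = 5776.68 m/s
Transfer speed at r₁ (periapsis): v₁ₜ = √(GM(2/r₁ − 1/a_t)) = 7306.98 m/s
(a) ΔV₁ = v₁ₜ − v₁ = 1530.31 m/s ≈ 1.53 km/s
Circular speed at r₂: v₂ = √(GM/r₂) = 2888.34 m/s
Transfer speed at r₂ (apoapsis): v₂ₜ = √(GM(2/r₂ − 1/a_t)) = 1826.75 m/s
(b) ΔV₂ = v₂ − v₂ₜ = 1061.59 m/s ≈ 1.062 km/s
(c) ΔV_total = ΔV₁ + ΔV₂ = 2591.9 m/s ≈ 2.592 km/s

Final answer:
(a) ΔV₁ = 1.53 km/s
(b) ΔV₂ = 1.062 km/s
(c) ΔV_total = 2.592 km/s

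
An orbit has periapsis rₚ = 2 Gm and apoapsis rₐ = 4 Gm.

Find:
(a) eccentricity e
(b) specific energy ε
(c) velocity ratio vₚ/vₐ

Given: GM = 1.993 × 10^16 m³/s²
rₚ = 2 Gm = 2 × 10^9 m
rₐ = 4 Gm = 4 × 10^9 m
GM = 1.993 × 10^16 m³/s²
a = (rₚ + rₐ)/2 = 3 × 10^9 m
e = (rₐ − rₚ)/(rₐ + rₚ) = (2 × 10^9) / (6 × 10^9) = 0.333333
(a) e = 0.333333 ≈ 0.3333
(b) 2a = 6 × 10^9 m;  ε = −GM/(2a) = -3.32167 × 10^6 J/kg ≈ -3.322 MJ/kg
(c) vₚ/vₐ = rₐ/rₚ (angular momentum) = (4 × 10^9) / (2 × 10^9) = 2 ≈ 2

Final answer:
(a) eccentricity e = 0.3333
(b) specific energy ε = -3.322 MJ/kg
(c) velocity ratio vₚ/vₐ = 2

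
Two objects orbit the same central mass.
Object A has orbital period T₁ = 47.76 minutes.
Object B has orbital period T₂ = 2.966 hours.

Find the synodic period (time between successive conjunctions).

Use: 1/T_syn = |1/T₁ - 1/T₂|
T₁ = 47.76 minutes = 2865.6 s
T₂ = 2.966 hours = 10677.6 s
1/T₁ = 0.000348967 s⁻¹
1/T₂ = 9.3654 × 10^-5 s⁻¹
|1/T₁ − 1/T₂| = 0.000255313 s⁻¹
T_syn = 1 / |1/T₁ − 1/T₂| = 3916.76 s ≈ 1.088 hours

Final answer: T_syn = 1.088 hours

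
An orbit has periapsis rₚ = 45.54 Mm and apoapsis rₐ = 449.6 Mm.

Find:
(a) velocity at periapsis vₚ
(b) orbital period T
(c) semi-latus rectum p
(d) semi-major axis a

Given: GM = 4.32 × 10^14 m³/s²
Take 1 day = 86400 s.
rₚ = 45.54 Mm = 4.554 × 10^7 m
rₐ = 449.6 Mm = 4.496 × 10^8 m
GM = 4.32 × 10^14 m³/s²
a = (rₚ + rₐ)/2 = 2.4757 × 10^8 m
e = (rₐ − rₚ)/(rₐ + rₚ) = (4.0406 × 10^8) / (4.9514 × 10^8) = 0.816052
(a) vₚ² = GM (2/rₚ − 1/a) = 4.32 × 10^14 × (4.39174 × 10^-8 − 4.03926 × 10^-9) = 1.72274 × 10^7 m²/s²;  vₚ = 4150.59 m/s ≈ 4.151 km/s
(b) a³ = 1.51738 × 10^25 m³;  T = 2π √(a³/GM) = 2π × 187415 s = 1.17757 × 10^6 s ≈ 13.63 days
(c) 1 − e² = 0.334059;  p = a(1 − e²) = 2.4757 × 10^8 × 0.334059 = 8.2703 × 10^7 m ≈ 82.7 Mm
(d) a = 2.4757 × 10^8 m ≈ 247.6 Mm

Final answer:
(a) velocity at periapsis vₚ = 4.151 km/s
(b) orbital period T = 13.63 days
(c) semi-latus rectum p = 82.7 Mm
(d) semi-major axis a = 247.6 Mm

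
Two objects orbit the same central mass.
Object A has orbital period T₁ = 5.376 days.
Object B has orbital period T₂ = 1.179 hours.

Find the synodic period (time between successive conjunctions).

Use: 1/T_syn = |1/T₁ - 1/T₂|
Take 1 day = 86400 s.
T₁ = 5.376 days = 464486 s
T₂ = 1.179 hours = 4244.4 s
1/T₁ = 2.15292 × 10^-6 s⁻¹
1/T₂ = 0.000235605 s⁻¹
|1/T₁ − 1/T₂| = 0.000233452 s⁻¹
T_syn = 1 / |1/T₁ − 1/T₂| = 4283.54 s ≈ 1.19 hours

Final answer: T_syn = 1.19 hours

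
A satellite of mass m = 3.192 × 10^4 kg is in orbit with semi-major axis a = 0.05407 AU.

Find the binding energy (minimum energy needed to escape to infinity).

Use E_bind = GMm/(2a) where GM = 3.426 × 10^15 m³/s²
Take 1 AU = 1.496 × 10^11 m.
a = 0.05407 AU = 8.08887 × 10^9 m
GM = 3.426 × 10^15 m³/s²
m = 3.192 × 10^4 kg
GMm = 3.426 × 10^15 × 31920 = 1.09358 × 10^20 m³·kg/s²
2a = 1.61777 × 10^10 m
E_bind = GMm/(2a) = 6.75978 × 10^9 J ≈ 6.76 GJ

Final answer: 6.76 GJ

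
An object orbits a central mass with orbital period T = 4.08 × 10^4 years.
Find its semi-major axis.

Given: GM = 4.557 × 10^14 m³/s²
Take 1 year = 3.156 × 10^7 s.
T = 4.08 × 10^4 years = 1.28765 × 10^12 s
GM = 4.557 × 10^14 m³/s²
Kepler's third law: a³ = GM T² / (4π²)
T² = 1.65804 × 10^24 s²
a³ = (4.557 × 10^14) × (1.65804 × 10^24) / (4π²) = 1.91388 × 10^37 m³
a = (a³)^(1/3) = 2.67488 × 10^12 m ≈ 2.675 × 10^12 m

Final answer: 2.675 × 10^12 m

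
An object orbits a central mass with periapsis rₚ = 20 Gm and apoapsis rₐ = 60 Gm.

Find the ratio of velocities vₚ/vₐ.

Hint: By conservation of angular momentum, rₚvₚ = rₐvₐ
rₚ = 20 Gm = 2 × 10^10 m
rₐ = 60 Gm = 6 × 10^10 m
rₚvₚ = rₐvₐ  ⇒  vₚ/vₐ = rₐ/rₚ
vₚ/vₐ = (6 × 10^10) / (2 × 10^10) = 3

Final answer: vₚ/vₐ = 3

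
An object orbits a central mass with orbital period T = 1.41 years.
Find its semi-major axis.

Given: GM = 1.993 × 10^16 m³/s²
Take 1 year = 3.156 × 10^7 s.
T = 1.41 years = 4.44996 × 10^7 s
GM = 1.993 × 10^16 m³/s²
Kepler's third law: a³ = GM T² / (4π²)
T² = 1.98021 × 10^15 s²
a³ = (1.993 × 10^16) × (1.98021 × 10^15) / (4π²) = 9.99677 × 10^29 m³
a = (a³)^(1/3) = 9.99892 × 10^9 m ≈ 9.999 Gm

Final answer: 9.999 Gm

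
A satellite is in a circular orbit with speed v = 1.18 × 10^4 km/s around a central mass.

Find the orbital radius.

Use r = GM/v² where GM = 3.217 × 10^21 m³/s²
v = 1.18 × 10^4 km/s = 1.18 × 10^7 m/s
GM = 3.217 × 10^21 m³/s²
v² = 1.3924 × 10^14 m²/s²
r = GM/v² = (3.217 × 10^21) / (1.3924 × 10^14) = 2.3104 × 10^7 m ≈ 2.31 × 10^7 m

Final answer: 2.31 × 10^7 m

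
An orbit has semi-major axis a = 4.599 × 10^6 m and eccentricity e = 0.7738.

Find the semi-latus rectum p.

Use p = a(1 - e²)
a = 4.599 × 10^6 m
e = 0.7738,  e² = 0.598766,  1 − e² = 0.401234
p = a(1 − e²) = 4.599 × 10^6 m × 0.401234 = 1.84527 × 10^6 m ≈ 1.845 × 10^6 m

Final answer: p = 1.845 × 10^6 m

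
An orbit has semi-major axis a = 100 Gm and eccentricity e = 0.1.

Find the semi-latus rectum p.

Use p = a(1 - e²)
a = 100 Gm = 1 × 10^11 m
e = 0.1,  e² = 0.01,  1 − e² = 0.99
p = a(1 − e²) = 1 × 10^11 m × 0.99 = 9.9 × 10^10 m ≈ 99 Gm

Final answer: p = 99 Gm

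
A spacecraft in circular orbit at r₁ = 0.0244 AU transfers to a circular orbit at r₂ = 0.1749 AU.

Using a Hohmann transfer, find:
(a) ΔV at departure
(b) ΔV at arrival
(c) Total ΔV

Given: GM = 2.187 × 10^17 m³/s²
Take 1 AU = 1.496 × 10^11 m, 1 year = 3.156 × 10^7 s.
r₁ = 0.0244 AU = 3.65024 × 10^9 m
r₂ = 0.1749 AU = 2.6165 × 10^10 m
GM = 2.187 × 10^17 m³/s²
Transfer ellipse: a_t = (r₁ + r₂)/2 = 1.49076 × 10^10 m
Circular speed at r₁: v₁ = √(GM/r₁) = 7740.4 m/s
Transfer speed at r₁ (periapsis): v₁ₜ = √(GM(2/r₁ − 1/a_t)) = 10254.6 m/s
(a) ΔV₁ = v₁ₜ − v₁ = 2514.22 m/s ≈ 0.5304 AU/year
Circular speed at r₂: v₂ = √(GM/r₂) = 2891.1 m/s
Transfer speed at r₂ (apoapsis): v₂ₜ = √(GM(2/r₂ − 1/a_t)) = 1430.61 m/s
(b) ΔV₂ = v₂ − v₂ₜ = 1460.5 m/s ≈ 0.3081 AU/year
(c) ΔV_total = ΔV₁ + ΔV₂ = 3974.72 m/s ≈ 0.8385 AU/year

Final answer:
(a) ΔV₁ = 0.5304 AU/year
(b) ΔV₂ = 0.3081 AU/year
(c) ΔV_total = 0.8385 AU/year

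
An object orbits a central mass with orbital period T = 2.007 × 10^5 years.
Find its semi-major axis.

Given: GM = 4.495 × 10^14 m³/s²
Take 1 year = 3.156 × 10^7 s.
T = 2.007 × 10^5 years = 6.33409 × 10^12 s
GM = 4.495 × 10^14 m³/s²
Kepler's third law: a³ = GM T² / (4π²)
T² = 4.01207 × 10^25 s²
a³ = (4.495 × 10^14) × (4.01207 × 10^25) / (4π²) = 4.56813 × 10^38 m³
a = (a³)^(1/3) = 7.70158 × 10^12 m ≈ 7.702 Tm

Final answer: 7.702 Tm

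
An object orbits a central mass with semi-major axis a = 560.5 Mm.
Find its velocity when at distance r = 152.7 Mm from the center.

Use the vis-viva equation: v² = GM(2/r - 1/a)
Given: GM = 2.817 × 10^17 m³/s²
a = 560.5 Mm = 5.605 × 10^8 m
r = 152.7 Mm = 1.527 × 10^8 m
GM = 2.817 × 10^17 m³/s²
2/r − 1/a = 1.30976 × 10^-8 − 1.78412 × 10^-9 = 1.13135 × 10^-8 m⁻¹
v² = GM (2/r − 1/a) = 3.187 × 10^9 m²/s²
v = 56453.5 m/s ≈ 56.45 km/s

Final answer: 56.45 km/s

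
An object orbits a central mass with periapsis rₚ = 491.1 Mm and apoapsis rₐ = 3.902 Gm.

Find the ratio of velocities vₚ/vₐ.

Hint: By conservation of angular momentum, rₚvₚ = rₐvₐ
rₚ = 491.1 Mm = 4.911 × 10^8 m
rₐ = 3.902 Gm = 3.902 × 10^9 m
rₚvₚ = rₐvₐ  ⇒  vₚ/vₐ = rₐ/rₚ
vₚ/vₐ = (3.902 × 10^9) / (4.911 × 10^8) = 7.94543

Final answer: vₚ/vₐ = 7.945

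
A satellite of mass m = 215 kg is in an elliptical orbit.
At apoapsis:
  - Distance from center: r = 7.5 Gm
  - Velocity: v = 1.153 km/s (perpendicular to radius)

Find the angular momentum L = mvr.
r = 7.5 Gm = 7.5 × 10^9 m
v = 1.153 km/s = 1153 m/s
vr = 1153 × 7.5 × 10^9 = 8.6475 × 10^12 m²/s
L = m × vr = 215 × 8.6475 × 10^12 = 1.85921 × 10^15 kg·m²/s ≈ 1.859 × 10^15 kg·m²/s

Final answer: L = 1.859 × 10^15 kg·m²/s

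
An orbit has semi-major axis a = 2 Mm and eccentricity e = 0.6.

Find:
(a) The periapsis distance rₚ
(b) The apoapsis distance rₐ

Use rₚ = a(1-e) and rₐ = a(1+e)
a = 2 Mm = 2 × 10^6 m
e = 0.6:  1 − e = 0.4,  1 + e = 1.6
(a) rₚ = a(1 − e) = 2 × 10^6 m × 0.4 = 800000 m ≈ 800 km
(b) rₐ = a(1 + e) = 2 × 10^6 m × 1.6 = 3.2 × 10^6 m ≈ 3.2 Mm

Final answer:
(a) rₚ = 800 km
(b) rₐ = 3.2 Mm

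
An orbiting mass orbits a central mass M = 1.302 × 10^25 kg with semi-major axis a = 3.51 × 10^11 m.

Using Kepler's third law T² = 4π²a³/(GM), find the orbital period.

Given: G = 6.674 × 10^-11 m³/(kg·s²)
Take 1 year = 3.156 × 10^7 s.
M = 1.302 × 10^25 kg
GM = G × M = 6.674 × 10^-11 × 1.302 × 10^25 = 8.68955 × 10^14 m³/s²
a = 3.51 × 10^11 m
a³ = 4.32436 × 10^34 m³
T = 2π √(a³/GM) = 2π √((4.32436 × 10^34) / (8.68955 × 10^14)) = 2π × 7.05443 × 10^9 s
T = 4.43243 × 10^10 s ≈ 1404 years

Final answer: 1404 years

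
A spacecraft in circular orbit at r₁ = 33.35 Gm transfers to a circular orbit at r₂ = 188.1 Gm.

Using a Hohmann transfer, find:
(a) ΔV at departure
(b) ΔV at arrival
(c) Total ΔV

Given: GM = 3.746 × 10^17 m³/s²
r₁ = 33.35 Gm = 3.335 × 10^10 m
r₂ = 188.1 Gm = 1.881 × 10^11 m
GM = 3.746 × 10^17 m³/s²
Transfer ellipse: a_t = (r₁ + r₂)/2 = 1.10725 × 10^11 m
Circular speed at r₁: v₁ = √(GM/r₁) = 3351.47 m/s
Transfer speed at r₁ (periapsis): v₁ₜ = √(GM(2/r₁ − 1/a_t)) = 4368.25 m/s
(a) ΔV₁ = v₁ₜ − v₁ = 1016.78 m/s ≈ 1.017 km/s
Circular speed at r₂: v₂ = √(GM/r₂) = 1411.2 m/s
Transfer speed at r₂ (apoapsis): v₂ₜ = √(GM(2/r₂ − 1/a_t)) = 774.488 m/s
(b) ΔV₂ = v₂ − v₂ₜ = 636.715 m/s ≈ 636.7 m/s
(c) ΔV_total = ΔV₁ + ΔV₂ = 1653.49 m/s ≈ 1.653 km/s

Final answer:
(a) ΔV₁ = 1.017 km/s
(b) ΔV₂ = 636.7 m/s
(c) ΔV_total = 1.653 km/s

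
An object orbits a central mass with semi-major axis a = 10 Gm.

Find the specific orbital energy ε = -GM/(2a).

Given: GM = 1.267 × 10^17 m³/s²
a = 10 Gm = 1 × 10^10 m
GM = 1.267 × 10^17 m³/s²
2a = 2 × 10^10 m
ε = −GM/(2a) = -6.335 × 10^6 J/kg ≈ -6.335 MJ/kg

Final answer: -6.335 MJ/kg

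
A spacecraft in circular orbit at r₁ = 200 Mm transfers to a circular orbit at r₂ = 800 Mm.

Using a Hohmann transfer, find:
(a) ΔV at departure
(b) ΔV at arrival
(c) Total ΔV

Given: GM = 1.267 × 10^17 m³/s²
r₁ = 200 Mm = 2 × 10^8 m
r₂ = 800 Mm = 8 × 10^8 m
GM = 1.267 × 10^17 m³/s²
Transfer ellipse: a_t = (r₁ + r₂)/2 = 5 × 10^8 m
Circular speed at r₁: v₁ = √(GM/r₁) = 25169.4 m/s
Transfer speed at r₁ (periapsis): v₁ₜ = √(GM(2/r₁ − 1/a_t)) = 31837.1 m/s
(a) ΔV₁ = v₁ₜ − v₁ = 6667.66 m/s ≈ 6.668 km/s
Circular speed at r₂: v₂ = √(GM/r₂) = 12584.7 m/s
Transfer speed at r₂ (apoapsis): v₂ₜ = √(GM(2/r₂ − 1/a_t)) = 7959.27 m/s
(b) ΔV₂ = v₂ − v₂ₜ = 4625.44 m/s ≈ 4.625 km/s
(c) ΔV_total = ΔV₁ + ΔV₂ = 11293.1 m/s ≈ 11.29 km/s

Final answer:
(a) ΔV₁ = 6.668 km/s
(b) ΔV₂ = 4.625 km/s
(c) ΔV_total = 11.29 km/s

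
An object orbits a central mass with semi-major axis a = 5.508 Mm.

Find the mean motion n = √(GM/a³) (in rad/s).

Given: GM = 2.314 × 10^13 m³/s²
a = 5.508 Mm = 5.508 × 10^6 m
GM = 2.314 × 10^13 m³/s²
a³ = 1.67102 × 10^20 m³
GM/a³ = (2.314 × 10^13) / (1.67102 × 10^20) = 1.38478 × 10^-7 s⁻²
n = √(GM/a³) = 0.000372127 rad/s ≈ 0.0003721 rad/s

Final answer: n = 0.0003721 rad/s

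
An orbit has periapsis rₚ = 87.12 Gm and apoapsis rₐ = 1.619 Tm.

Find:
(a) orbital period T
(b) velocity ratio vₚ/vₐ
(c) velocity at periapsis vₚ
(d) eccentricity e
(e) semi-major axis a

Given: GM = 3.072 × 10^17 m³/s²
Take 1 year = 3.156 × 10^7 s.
rₚ = 87.12 Gm = 8.712 × 10^10 m
rₐ = 1.619 Tm = 1.619 × 10^12 m
GM = 3.072 × 10^17 m³/s²
a = (rₚ + rₐ)/2 = 8.5306 × 10^11 m
e = (rₐ − rₚ)/(rₐ + rₚ) = (1.53188 × 10^12) / (1.70612 × 10^12) = 0.897874
(a) a³ = 6.20781 × 10^35 m³;  T = 2π √(a³/GM) = 2π × 1.42154 × 10^9 s = 8.93179 × 10^9 s ≈ 283 years
(b) vₚ/vₐ = rₐ/rₚ (angular momentum) = (1.619 × 10^12) / (8.712 × 10^10) = 18.5836 ≈ 18.58
(c) vₚ² = GM (2/rₚ − 1/a) = 3.072 × 10^17 × (2.29568 × 10^-11 − 1.17225 × 10^-12) = 6.69223 × 10^6 m²/s²;  vₚ = 2586.93 m/s ≈ 2.587 km/s
(d) e = 0.897874 ≈ 0.8979
(e) a = 8.5306 × 10^11 m ≈ 853.1 Gm

Final answer:
(a) orbital period T = 283 years
(b) velocity ratio vₚ/vₐ = 18.58
(c) velocity at periapsis vₚ = 2.587 km/s
(d) eccentricity e = 0.8979
(e) semi-major axis a = 853.1 Gm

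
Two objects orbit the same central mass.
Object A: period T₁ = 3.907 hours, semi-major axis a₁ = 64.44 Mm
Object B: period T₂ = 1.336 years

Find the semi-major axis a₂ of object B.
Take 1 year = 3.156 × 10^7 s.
T₁ = 3.907 hours = 14065.2 s
T₂ = 1.336 years = 4.21642 × 10^7 s
a₁ = 64.44 Mm = 6.444 × 10^7 m
Kepler's third law: (T₂/T₁)² = (a₂/a₁)³  ⇒  a₂ = a₁ (T₂/T₁)^(2/3)
T₂/T₁ = 2997.76
(T₂/T₁)^(2/3) = 207.905
a₂ = 6.444 × 10^7 m × 207.905 = 1.33974 × 10^10 m ≈ 13.4 Gm

Final answer: a₂ = 13.4 Gm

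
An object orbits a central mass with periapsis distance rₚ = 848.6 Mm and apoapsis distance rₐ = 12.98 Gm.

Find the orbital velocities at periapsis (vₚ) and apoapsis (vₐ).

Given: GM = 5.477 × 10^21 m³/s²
rₚ = 848.6 Mm = 8.486 × 10^8 m
rₐ = 12.98 Gm = 1.298 × 10^10 m
GM = 5.477 × 10^21 m³/s²
a = (rₚ + rₐ)/2 = 6.9143 × 10^9 m
Vis-viva: v² = GM (2/r − 1/a)
vₚ² = 5.477 × 10^21 × (2.35682 × 10^-9 − 1.44628 × 10^-10) = 1.21162 × 10^13 m²/s²
vₚ = 3.48083 × 10^6 m/s ≈ 3481 km/s
vₐ² = 5.477 × 10^21 × (1.54083 × 10^-10 − 1.44628 × 10^-10) = 5.17873 × 10^10 m²/s²
vₐ = 227568 m/s ≈ 227.6 km/s

Final answer: vₚ = 3481 km/s, vₐ = 227.6 km/s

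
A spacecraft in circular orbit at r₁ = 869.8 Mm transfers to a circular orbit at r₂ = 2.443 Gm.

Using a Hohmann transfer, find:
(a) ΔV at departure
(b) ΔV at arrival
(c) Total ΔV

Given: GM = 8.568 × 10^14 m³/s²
r₁ = 869.8 Mm = 8.698 × 10^8 m
r₂ = 2.443 Gm = 2.443 × 10^9 m
GM = 8.568 × 10^14 m³/s²
Transfer ellipse: a_t = (r₁ + r₂)/2 = 1.6564 × 10^9 m
Circular speed at r₁: v₁ = √(GM/r₁) = 992.499 m/s
Transfer speed at r₁ (periapsis): v₁ₜ = √(GM(2/r₁ − 1/a_t)) = 1205.34 m/s
(a) ΔV₁ = v₁ₜ − v₁ = 212.84 m/s ≈ 212.8 m/s
Circular speed at r₂: v₂ = √(GM/r₂) = 592.213 m/s
Transfer speed at r₂ (apoapsis): v₂ₜ = √(GM(2/r₂ − 1/a_t)) = 429.146 m/s
(b) ΔV₂ = v₂ − v₂ₜ = 163.067 m/s ≈ 163.1 m/s
(c) ΔV_total = ΔV₁ + ΔV₂ = 375.907 m/s ≈ 375.9 m/s

Final answer:
(a) ΔV₁ = 212.8 m/s
(b) ΔV₂ = 163.1 m/s
(c) ΔV_total = 375.9 m/s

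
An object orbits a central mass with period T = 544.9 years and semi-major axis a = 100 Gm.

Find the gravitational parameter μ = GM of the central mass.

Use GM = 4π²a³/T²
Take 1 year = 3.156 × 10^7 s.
T = 544.9 years = 1.7197 × 10^10 s
a = 100 Gm = 1 × 10^11 m
a³ = 1 × 10^33 m³
T² = 2.95738 × 10^20 s²
GM = 4π² × (1 × 10^33) / (2.95738 × 10^20) = 1.33491 × 10^14 m³/s²
GM ≈ 1.335 × 10^14 m³/s²

Final answer: GM = 1.335 × 10^14 m³/s²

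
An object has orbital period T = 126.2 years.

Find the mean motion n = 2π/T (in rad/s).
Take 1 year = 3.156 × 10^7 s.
T = 126.2 years = 3.98287 × 10^9 s
n = 2π / (3.98287 × 10^9 s) = 1.57755 × 10^-9 rad/s ≈ 1.578 × 10^-9 rad/s

Final answer: n = 1.578 × 10^-9 rad/s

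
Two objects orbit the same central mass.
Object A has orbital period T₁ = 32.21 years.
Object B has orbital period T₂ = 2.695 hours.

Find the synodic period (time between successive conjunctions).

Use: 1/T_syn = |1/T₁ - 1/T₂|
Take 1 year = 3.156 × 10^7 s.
T₁ = 32.21 years = 1.01655 × 10^9 s
T₂ = 2.695 hours = 9702 s
1/T₁ = 9.83722 × 10^-10 s⁻¹
1/T₂ = 0.000103072 s⁻¹
|1/T₁ − 1/T₂| = 0.000103071 s⁻¹
T_syn = 1 / |1/T₁ − 1/T₂| = 9702.09 s ≈ 2.695 hours

Final answer: T_syn = 2.695 hours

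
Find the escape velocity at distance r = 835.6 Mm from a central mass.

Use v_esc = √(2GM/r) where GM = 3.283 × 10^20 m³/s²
r = 835.6 Mm = 8.356 × 10^8 m
GM = 3.283 × 10^20 m³/s²
2GM/r = 2 × (3.283 × 10^20) / (8.356 × 10^8) = 7.85783 × 10^11 m²/s²
v_esc = √(2GM/r) = 886444 m/s ≈ 886.4 km/s

Final answer: 886.4 km/s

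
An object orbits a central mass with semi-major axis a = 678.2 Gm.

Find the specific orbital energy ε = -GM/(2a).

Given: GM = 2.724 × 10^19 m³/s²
a = 678.2 Gm = 6.782 × 10^11 m
GM = 2.724 × 10^19 m³/s²
2a = 1.3564 × 10^12 m
ε = −GM/(2a) = -2.00826 × 10^7 J/kg ≈ -20.08 MJ/kg

Final answer: -20.08 MJ/kg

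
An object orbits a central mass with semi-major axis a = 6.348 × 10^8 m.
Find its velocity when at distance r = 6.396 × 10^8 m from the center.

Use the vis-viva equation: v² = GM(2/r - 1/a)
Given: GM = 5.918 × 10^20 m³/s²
a = 6.348 × 10^8 m
r = 6.396 × 10^8 m
GM = 5.918 × 10^20 m³/s²
2/r − 1/a = 3.12695 × 10^-9 − 1.5753 × 10^-9 = 1.55166 × 10^-9 m⁻¹
v² = GM (2/r − 1/a) = 9.18269 × 10^11 m²/s²
v = 958264 m/s ≈ 958.3 km/s

Final answer: 958.3 km/s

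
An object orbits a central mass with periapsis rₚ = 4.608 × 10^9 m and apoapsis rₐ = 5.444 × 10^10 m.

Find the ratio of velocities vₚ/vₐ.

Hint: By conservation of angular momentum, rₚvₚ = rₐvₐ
rₚ = 4.608 × 10^9 m
rₐ = 5.444 × 10^10 m
rₚvₚ = rₐvₐ  ⇒  vₚ/vₐ = rₐ/rₚ
vₚ/vₐ = (5.444 × 10^10) / (4.608 × 10^9) = 11.8142

Final answer: vₚ/vₐ = 11.81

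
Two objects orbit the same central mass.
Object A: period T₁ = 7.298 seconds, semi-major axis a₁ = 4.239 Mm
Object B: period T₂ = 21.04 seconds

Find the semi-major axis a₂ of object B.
T₁ = 7.298 seconds
T₂ = 21.04 seconds
a₁ = 4.239 Mm = 4.239 × 10^6 m
Kepler's third law: (T₂/T₁)² = (a₂/a₁)³  ⇒  a₂ = a₁ (T₂/T₁)^(2/3)
T₂/T₁ = 2.88298
(T₂/T₁)^(2/3) = 2.02564
a₂ = 4.239 × 10^6 m × 2.02564 = 8.58667 × 10^6 m ≈ 8.587 Mm

Final answer: a₂ = 8.587 Mm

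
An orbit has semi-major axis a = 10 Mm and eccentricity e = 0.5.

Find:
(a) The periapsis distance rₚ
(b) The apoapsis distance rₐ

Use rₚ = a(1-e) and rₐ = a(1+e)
a = 10 Mm = 1 × 10^7 m
e = 0.5:  1 − e = 0.5,  1 + e = 1.5
(a) rₚ = a(1 − e) = 1 × 10^7 m × 0.5 = 5 × 10^6 m ≈ 5 Mm
(b) rₐ = a(1 + e) = 1 × 10^7 m × 1.5 = 1.5 × 10^7 m ≈ 15 Mm

Final answer:
(a) rₚ = 5 Mm
(b) rₐ = 15 Mm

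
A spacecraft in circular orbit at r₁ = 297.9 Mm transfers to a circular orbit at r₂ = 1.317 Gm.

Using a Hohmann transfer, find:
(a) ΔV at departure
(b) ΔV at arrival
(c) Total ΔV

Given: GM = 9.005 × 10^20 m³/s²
r₁ = 297.9 Mm = 2.979 × 10^8 m
r₂ = 1.317 Gm = 1.317 × 10^9 m
GM = 9.005 × 10^20 m³/s²
Transfer ellipse: a_t = (r₁ + r₂)/2 = 8.0745 × 10^8 m
Circular speed at r₁: v₁ = √(GM/r₁) = 1.73863 × 10^6 m/s
Transfer speed at r₁ (periapsis): v₁ₜ = √(GM(2/r₁ − 1/a_t)) = 2.22045 × 10^6 m/s
(a) ΔV₁ = v₁ₜ − v₁ = 481826 m/s ≈ 481.8 km/s
Circular speed at r₂: v₂ = √(GM/r₂) = 826892 m/s
Transfer speed at r₂ (apoapsis): v₂ₜ = √(GM(2/r₂ − 1/a_t)) = 502257 m/s
(b) ΔV₂ = v₂ − v₂ₜ = 324635 m/s ≈ 324.6 km/s
(c) ΔV_total = ΔV₁ + ΔV₂ = 806461 m/s ≈ 806.5 km/s

Final answer:
(a) ΔV₁ = 481.8 km/s
(b) ΔV₂ = 324.6 km/s
(c) ΔV_total = 806.5 km/s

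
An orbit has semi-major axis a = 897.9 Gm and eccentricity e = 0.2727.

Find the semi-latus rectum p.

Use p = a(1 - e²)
a = 897.9 Gm = 8.979 × 10^11 m
e = 0.2727,  e² = 0.0743653,  1 − e² = 0.925635
p = a(1 − e²) = 8.979 × 10^11 m × 0.925635 = 8.31127 × 10^11 m ≈ 831.1 Gm

Final answer: p = 831.1 Gm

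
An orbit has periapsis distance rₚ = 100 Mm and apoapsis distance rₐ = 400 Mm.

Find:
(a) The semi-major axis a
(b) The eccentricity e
rₚ = 100 Mm = 1 × 10^8 m
rₐ = 400 Mm = 4 × 10^8 m
(a) a = (rₚ + rₐ)/2 = 2.5 × 10^8 m ≈ 250 Mm
(b) e = (rₐ − rₚ)/(rₐ + rₚ) = (3 × 10^8) / (5 × 10^8) = 0.6

Final answer:
(a) a = 250 Mm
(b) e = 0.6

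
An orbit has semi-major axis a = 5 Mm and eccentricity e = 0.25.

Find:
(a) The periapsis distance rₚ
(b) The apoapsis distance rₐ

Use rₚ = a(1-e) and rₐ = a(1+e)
a = 5 Mm = 5 × 10^6 m
e = 0.25:  1 − e = 0.75,  1 + e = 1.25
(a) rₚ = a(1 − e) = 5 × 10^6 m × 0.75 = 3.75 × 10^6 m ≈ 3.75 Mm
(b) rₐ = a(1 + e) = 5 × 10^6 m × 1.25 = 6.25 × 10^6 m ≈ 6.25 Mm

Final answer:
(a) rₚ = 3.75 Mm
(b) rₐ = 6.25 Mm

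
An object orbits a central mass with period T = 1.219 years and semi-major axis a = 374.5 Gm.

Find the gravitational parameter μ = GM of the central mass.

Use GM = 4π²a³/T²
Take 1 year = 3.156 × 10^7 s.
T = 1.219 years = 3.84716 × 10^7 s
a = 374.5 Gm = 3.745 × 10^11 m
a³ = 5.25237 × 10^34 m³
T² = 1.48007 × 10^15 s²
GM = 4π² × (5.25237 × 10^34) / (1.48007 × 10^15) = 1.40099 × 10^21 m³/s²
GM ≈ 1.401 × 10^21 m³/s²

Final answer: GM = 1.401 × 10^21 m³/s²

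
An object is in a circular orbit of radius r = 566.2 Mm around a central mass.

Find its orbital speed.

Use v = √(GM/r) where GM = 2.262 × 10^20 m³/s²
r = 566.2 Mm = 5.662 × 10^8 m
GM = 2.262 × 10^20 m³/s²
GM/r = (2.262 × 10^20) / (5.662 × 10^8) = 3.99505 × 10^11 m²/s²
v = √(GM/r) = 632064 m/s ≈ 632.1 km/s

Final answer: 632.1 km/s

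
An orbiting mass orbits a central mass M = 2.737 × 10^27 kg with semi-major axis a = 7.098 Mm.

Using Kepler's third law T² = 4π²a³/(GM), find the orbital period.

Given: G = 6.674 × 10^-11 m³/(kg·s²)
M = 2.737 × 10^27 kg
GM = G × M = 6.674 × 10^-11 × 2.737 × 10^27 = 1.82667 × 10^17 m³/s²
a = 7.098 Mm = 7.098 × 10^6 m
a³ = 3.57609 × 10^20 m³
T = 2π √(a³/GM) = 2π √((3.57609 × 10^20) / (1.82667 × 10^17)) = 2π × 44.2459 s
T = 278.005 s ≈ 4.633 minutes

Final answer: 4.633 minutes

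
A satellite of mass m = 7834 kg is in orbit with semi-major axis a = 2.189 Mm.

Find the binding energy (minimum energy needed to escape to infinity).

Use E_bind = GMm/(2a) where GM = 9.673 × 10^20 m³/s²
a = 2.189 Mm = 2.189 × 10^6 m
GM = 9.673 × 10^20 m³/s²
m = 7834 kg
GMm = 9.673 × 10^20 × 7834 = 7.57783 × 10^24 m³·kg/s²
2a = 4.378 × 10^6 m
E_bind = GMm/(2a) = 1.73089 × 10^18 J ≈ 1.731 EJ

Final answer: 1.731 EJ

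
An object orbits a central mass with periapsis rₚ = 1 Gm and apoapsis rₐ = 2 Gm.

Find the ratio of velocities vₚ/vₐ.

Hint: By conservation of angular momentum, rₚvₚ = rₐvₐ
rₚ = 1 Gm = 1 × 10^9 m
rₐ = 2 Gm = 2 × 10^9 m
rₚvₚ = rₐvₐ  ⇒  vₚ/vₐ = rₐ/rₚ
vₚ/vₐ = (2 × 10^9) / (1 × 10^9) = 2

Final answer: vₚ/vₐ = 2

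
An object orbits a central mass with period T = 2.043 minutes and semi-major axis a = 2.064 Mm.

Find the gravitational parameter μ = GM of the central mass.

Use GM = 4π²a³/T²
T = 2.043 minutes = 122.58 s
a = 2.064 Mm = 2.064 × 10^6 m
a³ = 8.79284 × 10^18 m³
T² = 15025.9 s²
GM = 4π² × (8.79284 × 10^18) / 15025.9 = 2.3102 × 10^16 m³/s²
GM ≈ 2.31 × 10^16 m³/s²

Final answer: GM = 2.31 × 10^16 m³/s²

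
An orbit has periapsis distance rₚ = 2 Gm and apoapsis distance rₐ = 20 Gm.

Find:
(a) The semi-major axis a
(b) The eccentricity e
rₚ = 2 Gm = 2 × 10^9 m
rₐ = 20 Gm = 2 × 10^10 m
(a) a = (rₚ + rₐ)/2 = 1.1 × 10^10 m ≈ 11 Gm
(b) e = (rₐ − rₚ)/(rₐ + rₚ) = (1.8 × 10^10) / (2.2 × 10^10) = 0.818182

Final answer:
(a) a = 11 Gm
(b) e = 0.8182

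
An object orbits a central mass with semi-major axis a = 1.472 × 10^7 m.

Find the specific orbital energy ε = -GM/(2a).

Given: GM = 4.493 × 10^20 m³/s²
a = 1.472 × 10^7 m
GM = 4.493 × 10^20 m³/s²
2a = 2.944 × 10^7 m
ε = −GM/(2a) = -1.52615 × 10^13 J/kg ≈ -1.526 × 10^4 GJ/kg

Final answer: -1.526 × 10^4 GJ/kg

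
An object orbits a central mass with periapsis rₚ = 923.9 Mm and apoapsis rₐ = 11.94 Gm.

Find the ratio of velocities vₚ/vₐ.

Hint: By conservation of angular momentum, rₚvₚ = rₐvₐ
rₚ = 923.9 Mm = 9.239 × 10^8 m
rₐ = 11.94 Gm = 1.194 × 10^10 m
rₚvₚ = rₐvₐ  ⇒  vₚ/vₐ = rₐ/rₚ
vₚ/vₐ = (1.194 × 10^10) / (9.239 × 10^8) = 12.9235

Final answer: vₚ/vₐ = 12.92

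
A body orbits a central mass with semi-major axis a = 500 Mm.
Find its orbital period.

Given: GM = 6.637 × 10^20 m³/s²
a = 500 Mm = 5 × 10^8 m
GM = 6.637 × 10^20 m³/s²
a³ = 1.25 × 10^26 m³
T = 2π √(a³/GM) = 2π √((1.25 × 10^26) / (6.637 × 10^20)) = 2π × 433.979 s
T = 2726.77 s ≈ 45.45 minutes

Final answer: 45.45 minutes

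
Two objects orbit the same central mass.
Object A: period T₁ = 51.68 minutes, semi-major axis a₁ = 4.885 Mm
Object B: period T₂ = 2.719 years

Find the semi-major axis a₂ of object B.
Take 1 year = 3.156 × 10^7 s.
T₁ = 51.68 minutes = 3100.8 s
T₂ = 2.719 years = 8.58116 × 10^7 s
a₁ = 4.885 Mm = 4.885 × 10^6 m
Kepler's third law: (T₂/T₁)² = (a₂/a₁)³  ⇒  a₂ = a₁ (T₂/T₁)^(2/3)
T₂/T₁ = 27674
(T₂/T₁)^(2/3) = 914.917
a₂ = 4.885 × 10^6 m × 914.917 = 4.46937 × 10^9 m ≈ 4.469 Gm

Final answer: a₂ = 4.469 Gm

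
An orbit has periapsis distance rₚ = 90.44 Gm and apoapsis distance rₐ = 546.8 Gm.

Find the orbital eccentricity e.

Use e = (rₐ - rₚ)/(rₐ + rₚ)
rₚ = 90.44 Gm = 9.044 × 10^10 m
rₐ = 546.8 Gm = 5.468 × 10^11 m
rₐ − rₚ = 4.5636 × 10^11 m
rₐ + rₚ = 6.3724 × 10^11 m
e = (rₐ − rₚ)/(rₐ + rₚ) = 0.716151

Final answer: e = 0.7162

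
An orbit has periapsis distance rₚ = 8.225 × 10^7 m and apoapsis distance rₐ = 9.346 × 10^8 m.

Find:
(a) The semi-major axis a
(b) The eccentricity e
rₚ = 8.225 × 10^7 m
rₐ = 9.346 × 10^8 m
(a) a = (rₚ + rₐ)/2 = 5.08425 × 10^8 m ≈ 5.084 × 10^8 m
(b) e = (rₐ − rₚ)/(rₐ + rₚ) = (8.5235 × 10^8) / (1.01685 × 10^9) = 0.838226

Final answer:
(a) a = 5.084 × 10^8 m
(b) e = 0.8382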